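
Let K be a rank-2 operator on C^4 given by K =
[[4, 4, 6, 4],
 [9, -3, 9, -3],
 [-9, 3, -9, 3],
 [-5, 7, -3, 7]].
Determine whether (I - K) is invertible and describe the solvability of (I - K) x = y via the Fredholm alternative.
(I - K) is invertible (det(I - K) = -34 ≠ 0), so for every y in C^4 the equation (I - K) x = y has a unique solution.

K has rank 2 and factors as K = U V^T = u1 v1^T + u2 v2^T with u1 = (0, 3, -3, -3), v1 = (3, -1, 3, -1), u2 = (-2, 0, 0, -2), v2 = (-2, -2, -3, -2) (multiplying out reproduces the displayed K). The nonzero eigenvalues of U V^T coincide with those of the 2 x 2 matrix G = V^T U = [[v1·u1, v1·u2], [v2·u1, v2·u2]] = [[-9, -4], [9, 8]], and by the Sylvester determinant identity det(I_4 - U V^T) = det(I_2 - V^T U) = det([[10, 4], [-9, -7]]) = (10)(-7) - (4)(-9) = -34. (Direct check: I - K =
[[-3, -4, -6, -4],
 [-9, 4, -9, 3],
 [9, -3, 10, -3],
 [5, -7, 3, -6]]
has determinant -34.) The finite-dimensional Fredholm alternative says: either (I - K) is invertible, or ker(I - K) ≠ {0} and then range(I - K) = ker((I - K)^*)^⊥, with dim ker(I - K) = dim ker((I - K)^*). Since det(I - K) ≠ 0, 1 is not an eigenvalue of K and ker(I - K) = {0}, so we are in the first case: for every y there is a unique x = (I - K)^(-1) y. (Explicitly, by the Woodbury identity, (I - U V^T)^(-1) = I + U (I_2 - G)^(-1) V^T.)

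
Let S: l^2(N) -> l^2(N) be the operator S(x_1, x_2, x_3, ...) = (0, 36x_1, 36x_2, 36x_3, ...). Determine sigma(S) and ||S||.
sigma(S) = closed disk {z in C : |z| ≤ 36}; ||S|| = 36

Note S = 36·U where U is the unit right shift (U x)_k = x_{k-1} (with x_0 := 0); so ||S|| = 36||U|| and sigma(S) = 36·sigma(U). ||S x||^2 = sum_{k≥1} |36x_k|^2 = 1296||x||^2, so ||S|| = 36 and sigma(S) ⊂ {|z| ≤ 36}. For any |lambda| < 36, the equation (S - lambda I) x = 0 forces x_1 = 0, then 36x_k = lambda x_{k+1} ⇒ x = 0, so S has no eigenvalues. But (S - lambda I) is not surjective for |lambda| < 36: solving (S - lambda I) x = e_1 would require x_n proportional to (lambda/36)^(-n), which is not in l^2. So every |lambda| < 36 lies in the residual spectrum. The boundary |lambda| = 36 is in the approximate point spectrum (the spectrum is closed). Hence sigma(S) is the closed disk of radius 36.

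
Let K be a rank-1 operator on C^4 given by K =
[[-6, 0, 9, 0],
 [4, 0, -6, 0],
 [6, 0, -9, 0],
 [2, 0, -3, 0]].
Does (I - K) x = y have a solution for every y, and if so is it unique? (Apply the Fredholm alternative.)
(I - K) is invertible (det(I - K) = 16 ≠ 0), so for every y in C^4 the equation (I - K) x = y has a unique solution.

K has rank 1, so it is an outer product K = u v^T: every row of K is a multiple of one row vector. Reading off the entries, u = (-3, 2, 3, 1) and v = (2, 0, -3, 0) (row i of K equals u_i·v^T). A rank-one matrix u v^T satisfies K u = u (v·u) and kills the (3)-dimensional subspace v^⊥, so its characteristic polynomial is lambda^3 (lambda - v·u) with v·u = tr K = -15. Hence the eigenvalues of I - K are 1 (multiplicity 3) and 1 - (-15) = 16, so det(I - K) = 16. (Direct check: I - K =
[[7, 0, -9, 0],
 [-4, 1, 6, 0],
 [-6, 0, 10, 0],
 [-2, 0, 3, 1]]
has determinant 16.) The finite-dimensional Fredholm alternative says: either (I - K) is invertible, or ker(I - K) ≠ {0} and then range(I - K) = ker((I - K)^*)^⊥, with dim ker(I - K) = dim ker((I - K)^*). Since det(I - K) ≠ 0, 1 is not an eigenvalue of K and ker(I - K) = {0}, so we are in the first case: for every y there is a unique x = (I - K)^(-1) y. Explicitly, by the Sherman–Morrison formula, (I - u v^T)^(-1) = I + u v^T/(1 - v·u), i.e. (I - K)^(-1) = I + K/(16).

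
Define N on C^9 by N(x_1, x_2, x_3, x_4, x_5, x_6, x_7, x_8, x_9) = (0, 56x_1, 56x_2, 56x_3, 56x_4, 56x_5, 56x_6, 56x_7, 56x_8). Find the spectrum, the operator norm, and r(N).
sigma(N) = {0}; ||N|| = 56; r(N) = 0. (N is nilpotent with N^9 = 0.)

On C^9, N is a strictly lower-triangular matrix with 56 on the subdiagonal and zeros elsewhere, so its characteristic polynomial is lambda^9 and every eigenvalue is 0: sigma(N) = {0}. For the operator norm, N e_i = 56e_{i+1} for i = 1, ..., 8 and N e_9 = 0, so the singular values of N are 56 (with multiplicity 8) and 0; hence ||N|| = 56. The spectral radius r(N) = max|lambda| = 0. Note ||N|| > r(N) — characteristic of non-normal nilpotent operators. Indeed N^9 = 0.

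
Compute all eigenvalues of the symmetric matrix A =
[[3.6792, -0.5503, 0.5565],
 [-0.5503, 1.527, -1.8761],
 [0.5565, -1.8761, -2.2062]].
sigma(A) ≈ {-3, 2, 4}

A is real symmetric, so its spectrum consists of real eigenvalues. Expanding the characteristic polynomial of the displayed matrix gives
  det(λ I - A) = p(λ) = λ^3 + (-3)λ^2 + (-10)λ + (24).
Solving p(λ) = 0 yields eigenvalues ≈ -3, 2, 4. (A is shown rounded to 4 decimals, so these recover the underlying integer eigenvalues to within that precision.)
Verification: the trace of A = 3 equals the sum of eigenvalues 3, and det(A) ≈ -24.0003 matches the eigenvalue product -24.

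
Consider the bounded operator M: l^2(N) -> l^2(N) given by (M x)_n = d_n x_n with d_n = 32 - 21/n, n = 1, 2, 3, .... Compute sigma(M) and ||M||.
sigma(M) = {32 - 21/n : n ≥ 1} ∪ {32}; ||M|| = 32

A bounded diagonal operator on l^2 with diagonal entries d_n has spectrum equal to the closure of {d_n : n ≥ 1}: every d_n is an eigenvalue (with eigenvector e_n), so {d_n} ⊂ sigma(M); the spectrum is closed, so its closure is too; and for lambda not in the closure, (M - lambda I) has bounded inverse (the diagonal entries 1/(d_n - lambda) are bounded). For our sequence d_n = 32 - 21/n, n = 1, 2, 3, ...:
  - {d_n} = {32 - 21/n : n ≥ 1}; the only limit point is 32
  - closure = {32 - 21/n : n ≥ 1} ∪ {32}
For the norm: a diagonal operator has ||M|| = sup_n |d_n|. Here d_n = 32 - 21/n increases monotonically from d_1 = 11 toward 32, with all terms in [11, 32); so sup_n |d_n| = 32 (the supremum is the limit, not attained). So ||M|| = 32.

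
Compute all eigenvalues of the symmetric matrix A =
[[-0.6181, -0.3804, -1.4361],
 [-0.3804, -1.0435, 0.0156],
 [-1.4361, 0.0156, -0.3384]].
sigma(A) ≈ {-2, -1, 1}

A is real symmetric, so its spectrum consists of real eigenvalues. Expanding the characteristic polynomial of the displayed matrix gives
  det(λ I - A) = p(λ) = λ^3 + (2)λ^2 + (-1)λ + (-2).
Solving p(λ) = 0 yields eigenvalues ≈ -2, -1, 1. (A is shown rounded to 4 decimals, so these recover the underlying integer eigenvalues to within that precision.)
Verification: the trace of A = -2 equals the sum of eigenvalues -2, and det(A) ≈ 2.0000 matches the eigenvalue product 2.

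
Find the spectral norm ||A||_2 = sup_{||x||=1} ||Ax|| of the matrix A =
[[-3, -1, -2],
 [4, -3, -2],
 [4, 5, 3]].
||A||_2 ≈ 7.8342 (= sqrt(largest eigenvalue of A^T A))

||A||_2 = sigma_max(A) = sqrt(lambda_max(A^T A)). Form the symmetric matrix M = A^T A =
[[41, 11, 10],
 [11, 35, 23],
 [10, 23, 17]].
Its characteristic polynomial (trace, sum of principal 2x2 minors, determinant of M give the coefficients) is
  p(λ) = det(λ I - M) = λ^3 - 93λ^2 + 1977λ - 2209.
No integer candidate from the rational root theorem (±divisors of 2209) is a root, so the roots are irrational. The cubic discriminant is Δ = 2967851232 > 0, so there are three distinct real roots. p(1) = -324 and p(2) = 1381 have opposite signs, so a root lies in (1, 2); Newton's method refines it to λ ≈ 1.1823. p(30) = 401 and p(31) = -504 have opposite signs, so a root lies in (30, 31); Newton's method refines it to λ ≈ 30.4435. p(61) = -684 and p(62) = 1201 have opposite signs, so a root lies in (61, 62); Newton's method refines it to λ ≈ 61.3742. Check (Vieta): the three roots sum to 93, matching tr M = 93.
So the eigenvalues of A^T A are ≈ 1.1823, 30.4435, 61.3742 (all ≥ 0, as they must be for A^T A). The largest is λ_max ≈ 61.3742, hence ||A||_2 = sqrt(λ_max) ≈ 7.8342.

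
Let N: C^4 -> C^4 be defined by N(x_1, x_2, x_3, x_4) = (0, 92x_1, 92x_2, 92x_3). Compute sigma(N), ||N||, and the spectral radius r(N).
sigma(N) = {0}; ||N|| = 92; r(N) = 0. (N is nilpotent with N^4 = 0.)

On C^4, N is a strictly lower-triangular matrix with 92 on the subdiagonal and zeros elsewhere, so its characteristic polynomial is lambda^4 and every eigenvalue is 0: sigma(N) = {0}. For the operator norm, N e_i = 92e_{i+1} for i = 1, ..., 3 and N e_4 = 0, so the singular values of N are 92 (with multiplicity 3) and 0; hence ||N|| = 92. The spectral radius r(N) = max|lambda| = 0. Note ||N|| > r(N) — characteristic of non-normal nilpotent operators. Indeed N^4 = 0.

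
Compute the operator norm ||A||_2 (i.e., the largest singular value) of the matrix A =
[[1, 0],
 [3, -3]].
||A||_2 = sqrt((19 + sqrt(325))/2) ≈ 4.3028 (= sqrt(largest eigenvalue of A^T A))

||A||_2 = sigma_max(A) = sqrt(lambda_max(A^T A)). Form the symmetric matrix M = A^T A =
[[10, -9],
 [-9, 9]].
Its characteristic polynomial (trace, determinant of M give the coefficients) is
  p(λ) = det(λ I - M) = λ^2 - 19λ + 9.
For λ^2 - 19λ + 9 the discriminant is 325. It is nonnegative but not a perfect square, so the roots are real and irrational: λ = (19 ± sqrt(325))/2 ≈ 18.5139, 0.4861.
So the eigenvalues of A^T A are ≈ 0.4861, 18.5139 (all ≥ 0, as they must be for A^T A). The largest is λ_max = (19 + sqrt(325))/2 ≈ 18.5139, hence ||A||_2 = sqrt(λ_max) = sqrt((19 + sqrt(325))/2) ≈ 4.3028.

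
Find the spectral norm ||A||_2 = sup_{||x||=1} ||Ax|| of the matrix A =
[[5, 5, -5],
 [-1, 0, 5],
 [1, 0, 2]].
||A||_2 ≈ 9.4901 (= sqrt(largest eigenvalue of A^T A))

||A||_2 = sigma_max(A) = sqrt(lambda_max(A^T A)). Form the symmetric matrix M = A^T A =
[[27, 25, -28],
 [25, 25, -25],
 [-28, -25, 54]].
Its characteristic polynomial (trace, sum of principal 2x2 minors, determinant of M give the coefficients) is
  p(λ) = det(λ I - M) = λ^3 - 106λ^2 + 1449λ - 1225.
No integer candidate from the rational root theorem (±divisors of 1225) is a root, so the roots are irrational. The cubic discriminant is Δ = 8932081865 > 0, so there are three distinct real roots. p(0) = -1225 and p(1) = 119 have opposite signs, so a root lies in (0, 1); Newton's method refines it to λ ≈ 0.9048. p(15) = 35 and p(16) = -1081 have opposite signs, so a root lies in (15, 16); Newton's method refines it to λ ≈ 15.0331. p(90) = -415 and p(91) = 6419 have opposite signs, so a root lies in (90, 91); Newton's method refines it to λ ≈ 90.0621. Check (Vieta): the three roots sum to 106, matching tr M = 106.
So the eigenvalues of A^T A are ≈ 0.9048, 15.0331, 90.0621 (all ≥ 0, as they must be for A^T A). The largest is λ_max ≈ 90.0621, hence ||A||_2 = sqrt(λ_max) ≈ 9.4901.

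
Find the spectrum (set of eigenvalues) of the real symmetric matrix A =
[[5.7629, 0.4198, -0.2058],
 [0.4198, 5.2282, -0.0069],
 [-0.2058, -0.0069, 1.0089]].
sigma(A) ≈ {1, 5, 6}

A is real symmetric, so its spectrum consists of real eigenvalues. Expanding the characteristic polynomial of the displayed matrix gives
  det(λ I - A) = p(λ) = λ^3 + (-12)λ^2 + (41)λ + (-30).
Solving p(λ) = 0 yields eigenvalues ≈ 1, 5, 6. (A is shown rounded to 4 decimals, so these recover the underlying integer eigenvalues to within that precision.)
Verification: the trace of A = 12 equals the sum of eigenvalues 12, and det(A) ≈ 29.9994 matches the eigenvalue product 30.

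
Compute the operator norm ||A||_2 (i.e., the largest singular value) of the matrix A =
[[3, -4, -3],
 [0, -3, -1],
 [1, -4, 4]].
||A||_2 ≈ 6.9157 (= sqrt(largest eigenvalue of A^T A))

||A||_2 = sigma_max(A) = sqrt(lambda_max(A^T A)). Form the symmetric matrix M = A^T A =
[[10, -16, -5],
 [-16, 41, -1],
 [-5, -1, 26]].
Its characteristic polynomial (trace, sum of principal 2x2 minors, determinant of M give the coefficients) is
  p(λ) = det(λ I - M) = λ^3 - 77λ^2 + 1454λ - 2809.
No integer candidate from the rational root theorem (±divisors of 2809) is a root, so the roots are irrational. The cubic discriminant is Δ = 557067729 > 0, so there are three distinct real roots. p(2) = -201 and p(3) = 887 have opposite signs, so a root lies in (2, 3); Newton's method refines it to λ ≈ 2.1755. p(26) = 519 and p(27) = -1 have opposite signs, so a root lies in (26, 27); Newton's method refines it to λ ≈ 26.9981. p(47) = -741 and p(48) = 167 have opposite signs, so a root lies in (47, 48); Newton's method refines it to λ ≈ 47.8265. Check (Vieta): the three roots sum to 77, matching tr M = 77.
So the eigenvalues of A^T A are ≈ 2.1755, 26.9981, 47.8265 (all ≥ 0, as they must be for A^T A). The largest is λ_max ≈ 47.8265, hence ||A||_2 = sqrt(λ_max) ≈ 6.9157.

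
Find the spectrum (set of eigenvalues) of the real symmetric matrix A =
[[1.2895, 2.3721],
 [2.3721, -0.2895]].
sigma(A) ≈ {-2, 3}

A is real symmetric, so its spectrum consists of real eigenvalues. Expanding the characteristic polynomial of the displayed matrix gives
  det(λ I - A) = p(λ) = λ^2 + (-1)λ + (-6).
Solving p(λ) = 0 yields eigenvalues ≈ -2, 3. (A is shown rounded to 4 decimals, so these recover the underlying integer eigenvalues to within that precision.)
Verification: the trace of A = 1 equals the sum of eigenvalues 1, and det(A) ≈ -6.0002 matches the eigenvalue product -6.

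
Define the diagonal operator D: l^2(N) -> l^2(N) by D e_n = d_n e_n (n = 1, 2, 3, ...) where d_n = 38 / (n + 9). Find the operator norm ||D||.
||D|| = 19/5 (attained at n = 1)

For D diagonal, ||D|| = sup_n |d_n| = sup_n 38/(n + 9). This is positive and strictly decreasing in n, so the supremum is attained at n = 1: d_1 = 38/(1 + 9) = 19/5. Hence ||D|| = 19/5.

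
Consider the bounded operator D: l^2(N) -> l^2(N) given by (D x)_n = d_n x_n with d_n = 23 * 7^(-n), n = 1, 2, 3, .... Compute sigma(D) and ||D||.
sigma(D) = {23 * 7^(-n) : n ≥ 1} ∪ {0}; ||D|| = 23/7

A bounded diagonal operator on l^2 with diagonal entries d_n has spectrum equal to the closure of {d_n : n ≥ 1}: every d_n is an eigenvalue (with eigenvector e_n), so {d_n} ⊂ sigma(D); the spectrum is closed, so its closure is too; and for lambda not in the closure, (D - lambda I) has bounded inverse (the diagonal entries 1/(d_n - lambda) are bounded). For our sequence d_n = 23 * 7^(-n), n = 1, 2, 3, ...:
  - {d_n} = {23 * 7^(-n) : n ≥ 1}; the only limit point is 0
  - closure = {23 * 7^(-n) : n ≥ 1} ∪ {0}
For the norm: a diagonal operator has ||D|| = sup_n |d_n|. Here d_n = 23 * 7^(-n) is positive and decreasing, so sup_n |d_n| = d_1 = 23/7. So ||D|| = 23/7.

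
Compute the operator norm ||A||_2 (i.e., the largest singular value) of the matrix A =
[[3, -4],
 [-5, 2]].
||A||_2 = sqrt((54 + sqrt(2132))/2) ≈ 7.0772 (= sqrt(largest eigenvalue of A^T A))

||A||_2 = sigma_max(A) = sqrt(lambda_max(A^T A)). Form the symmetric matrix M = A^T A =
[[34, -22],
 [-22, 20]].
Its characteristic polynomial (trace, determinant of M give the coefficients) is
  p(λ) = det(λ I - M) = λ^2 - 54λ + 196.
For λ^2 - 54λ + 196 the discriminant is 2132. It is nonnegative but not a perfect square, so the roots are real and irrational: λ = (54 ± sqrt(2132))/2 ≈ 50.0868, 3.9132.
So the eigenvalues of A^T A are ≈ 3.9132, 50.0868 (all ≥ 0, as they must be for A^T A). The largest is λ_max = (54 + sqrt(2132))/2 ≈ 50.0868, hence ||A||_2 = sqrt(λ_max) = sqrt((54 + sqrt(2132))/2) ≈ 7.0772.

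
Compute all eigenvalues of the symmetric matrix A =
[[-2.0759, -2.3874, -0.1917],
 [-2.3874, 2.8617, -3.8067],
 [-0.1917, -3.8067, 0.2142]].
sigma(A) ≈ {-4, -1, 6}

A is real symmetric, so its spectrum consists of real eigenvalues. Expanding the characteristic polynomial of the displayed matrix gives
  det(λ I - A) = p(λ) = λ^3 + (-1)λ^2 + (-26)λ + (-23.9989).
Solving p(λ) = 0 yields eigenvalues ≈ -4, -1, 6. (A is shown rounded to 4 decimals, so these recover the underlying integer eigenvalues to within that precision.)
Verification: the trace of A = 1 equals the sum of eigenvalues 1, and det(A) ≈ 23.9989 matches the eigenvalue product 24.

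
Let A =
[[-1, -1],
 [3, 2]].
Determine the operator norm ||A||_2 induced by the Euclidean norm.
||A||_2 = sqrt((15 + sqrt(221))/2) ≈ 3.8643 (= sqrt(largest eigenvalue of A^T A))

||A||_2 = sigma_max(A) = sqrt(lambda_max(A^T A)). Form the symmetric matrix M = A^T A =
[[10, 7],
 [7, 5]].
Its characteristic polynomial (trace, determinant of M give the coefficients) is
  p(λ) = det(λ I - M) = λ^2 - 15λ + 1.
For λ^2 - 15λ + 1 the discriminant is 221. It is nonnegative but not a perfect square, so the roots are real and irrational: λ = (15 ± sqrt(221))/2 ≈ 14.933, 0.067.
So the eigenvalues of A^T A are ≈ 0.067, 14.933 (all ≥ 0, as they must be for A^T A). The largest is λ_max = (15 + sqrt(221))/2 ≈ 14.933, hence ||A||_2 = sqrt(λ_max) = sqrt((15 + sqrt(221))/2) ≈ 3.8643.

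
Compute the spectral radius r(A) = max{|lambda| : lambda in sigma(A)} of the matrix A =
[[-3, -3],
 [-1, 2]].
r(A) = (1 + sqrt(37))/2 ≈ 3.5414

The eigenvalues of A are the roots of its characteristic polynomial. With M = A (coefficients from the trace and determinant):
  p(λ) = det(λ I - M) = λ^2 + λ - 9.
For λ^2 + λ - 9 the discriminant is 37. It is nonnegative but not a perfect square, so the roots are real and irrational: λ = (-1 ± sqrt(37))/2 ≈ 2.5414, -3.5414.
Thus the eigenvalues (to 4 decimals) are 2.5414 (modulus 2.5414); -3.5414 (modulus 3.5414). The spectral radius is the largest modulus: r(A) = (1 + sqrt(37))/2 ≈ 3.5414. (Cross-check: r(A) ≤ ||A||_2 ≈ 4.3196; equality holds whenever A is normal, though it can also hold for some non-normal A.)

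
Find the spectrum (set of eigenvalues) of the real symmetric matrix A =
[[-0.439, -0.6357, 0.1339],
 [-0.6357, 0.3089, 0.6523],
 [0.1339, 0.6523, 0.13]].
sigma(A) ≈ {-1, 0, 1}

A is real symmetric, so its spectrum consists of real eigenvalues. Expanding the characteristic polynomial of the displayed matrix gives
  det(λ I - A) = p(λ) = λ^3 + (0)λ^2 + (-1)λ + (0).
Solving p(λ) = 0 yields eigenvalues ≈ -1, 0, 1. (A is shown rounded to 4 decimals, so these recover the underlying integer eigenvalues to within that precision.)
Verification: the trace of A = 0 equals the sum of eigenvalues 0, and det(A) ≈ 0.0000 matches the eigenvalue product 0.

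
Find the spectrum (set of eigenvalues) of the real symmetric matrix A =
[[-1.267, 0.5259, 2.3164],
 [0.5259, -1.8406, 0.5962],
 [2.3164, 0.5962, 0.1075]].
sigma(A) ≈ {-3, -2, 2}

A is real symmetric, so its spectrum consists of real eigenvalues. Expanding the characteristic polynomial of the displayed matrix gives
  det(λ I - A) = p(λ) = λ^3 + (3)λ^2 + (-4)λ + (-12).
Solving p(λ) = 0 yields eigenvalues ≈ -3, -2, 2. (A is shown rounded to 4 decimals, so these recover the underlying integer eigenvalues to within that precision.)
Verification: the trace of A = -3 equals the sum of eigenvalues -3, and det(A) ≈ 12.0000 matches the eigenvalue product 12.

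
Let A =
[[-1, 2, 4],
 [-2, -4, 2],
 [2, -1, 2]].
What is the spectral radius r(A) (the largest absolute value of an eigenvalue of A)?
r(A) ≈ 4.0947

The eigenvalues of A are the roots of its characteristic polynomial. With M = A (coefficients from the trace, the sum of principal 2x2 minors, and det A):
  p(λ) = det(λ I - M) = λ^3 + 3λ^2 - 8λ - 62.
No integer candidate from the rational root theorem (±divisors of 62) is a root, so the roots are irrational. The cubic discriminant is Δ = -67684 < 0, so there is one real root and a complex-conjugate pair. p(3) = -32 and p(4) = 18 have opposite signs, so a root lies in (3, 4); Newton's method refines it to λ ≈ 3.6978. Dividing out (λ - (3.6978)) leaves approximately λ^2 + 6.6978λ + 16.7668. For λ^2 + 6.6978λ + 16.7668 the discriminant is -22.2072. It is negative, so the remaining roots are the complex-conjugate pair λ ≈ -3.3489 ± 2.3562i. Their product equals the constant term, so |λ|^2 ≈ 16.7668 and |λ| ≈ 4.0947.
Thus the eigenvalues (to 4 decimals) are 3.6978 (modulus 3.6978); -3.3489 ± 2.3562i (modulus 4.0947). The spectral radius is the largest modulus: r(A) ≈ 4.0947. (Cross-check: r(A) ≤ ||A||_2 ≈ 5.1648; equality holds whenever A is normal, though it can also hold for some non-normal A.)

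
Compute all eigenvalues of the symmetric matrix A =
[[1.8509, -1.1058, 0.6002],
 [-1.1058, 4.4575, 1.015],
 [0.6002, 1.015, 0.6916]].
sigma(A) ≈ {0, 2, 5}

A is real symmetric, so its spectrum consists of real eigenvalues. Expanding the characteristic polynomial of the displayed matrix gives
  det(λ I - A) = p(λ) = λ^3 + (-7)λ^2 + (10)λ + (0).
Solving p(λ) = 0 yields eigenvalues ≈ 0, 2, 5. (A is shown rounded to 4 decimals, so these recover the underlying integer eigenvalues to within that precision.)
Verification: the trace of A = 7 equals the sum of eigenvalues 7, and det(A) ≈ 0.0004 matches the eigenvalue product 0.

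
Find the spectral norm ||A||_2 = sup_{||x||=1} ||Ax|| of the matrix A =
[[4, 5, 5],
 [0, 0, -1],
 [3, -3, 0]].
||A||_2 ≈ 8.1588 (= sqrt(largest eigenvalue of A^T A))

||A||_2 = sigma_max(A) = sqrt(lambda_max(A^T A)). Form the symmetric matrix M = A^T A =
[[25, 11, 20],
 [11, 34, 25],
 [20, 25, 26]].
Its characteristic polynomial (trace, sum of principal 2x2 minors, determinant of M give the coefficients) is
  p(λ) = det(λ I - M) = λ^3 - 85λ^2 + 1238λ - 729.
No integer candidate from the rational root theorem (±divisors of 729) is a root, so the roots are irrational. The cubic discriminant is Δ = 3059390465 > 0, so there are three distinct real roots. p(0) = -729 and p(1) = 425 have opposite signs, so a root lies in (0, 1); Newton's method refines it to λ ≈ 0.6146. p(17) = 665 and p(18) = -153 have opposite signs, so a root lies in (17, 18); Newton's method refines it to λ ≈ 17.8188. p(66) = -1785 and p(67) = 1415 have opposite signs, so a root lies in (66, 67); Newton's method refines it to λ ≈ 66.5666. Check (Vieta): the three roots sum to 85, matching tr M = 85.
So the eigenvalues of A^T A are ≈ 0.6146, 17.8188, 66.5666 (all ≥ 0, as they must be for A^T A). The largest is λ_max ≈ 66.5666, hence ||A||_2 = sqrt(λ_max) ≈ 8.1588.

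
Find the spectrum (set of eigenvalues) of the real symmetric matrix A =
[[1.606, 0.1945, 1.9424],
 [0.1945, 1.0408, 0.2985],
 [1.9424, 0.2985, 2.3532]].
sigma(A) ≈ {0, 1, 4}

A is real symmetric, so its spectrum consists of real eigenvalues. Expanding the characteristic polynomial of the displayed matrix gives
  det(λ I - A) = p(λ) = λ^3 + (-5)λ^2 + (4)λ + (0).
Solving p(λ) = 0 yields eigenvalues ≈ 0, 1, 4. (A is shown rounded to 4 decimals, so these recover the underlying integer eigenvalues to within that precision.)
Verification: the trace of A = 5 equals the sum of eigenvalues 5, and det(A) ≈ 0.0000 matches the eigenvalue product 0.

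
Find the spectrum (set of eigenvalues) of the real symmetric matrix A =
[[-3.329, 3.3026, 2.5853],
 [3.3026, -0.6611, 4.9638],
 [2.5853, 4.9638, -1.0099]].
sigma(A) ≈ {-6, -5, 6}

A is real symmetric, so its spectrum consists of real eigenvalues. Expanding the characteristic polynomial of the displayed matrix gives
  det(λ I - A) = p(λ) = λ^3 + (5)λ^2 + (-36)λ + (-180).
Solving p(λ) = 0 yields eigenvalues ≈ -6, -5, 6. (A is shown rounded to 4 decimals, so these recover the underlying integer eigenvalues to within that precision.)
Verification: the trace of A = -5 equals the sum of eigenvalues -5, and det(A) ≈ 179.9994 matches the eigenvalue product 180.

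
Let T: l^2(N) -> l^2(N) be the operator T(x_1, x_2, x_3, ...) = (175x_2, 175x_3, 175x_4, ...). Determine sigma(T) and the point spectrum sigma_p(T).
sigma(T) = closed disk {z in C : |z| ≤ 175}; sigma_p(T) = open disk {z in C : |z| < 175}

Note T = 175·V where V is the unit left shift (V x)_k = x_{k+1}; so sigma(T) = 175·sigma(V) and ||T|| = 175||V||. ||T x||^2 = 30625sum_{k≥2} |x_k|^2 ≤ 30625||x||^2, with equality on {x : x_1 = 0}, so ||T|| = 175. For any lambda with |lambda| < 175, set r = lambda/175 (|r| < 1); the vector x = (1, r, r^2, ...) is in l^2 and satisfies T x = 175(r, r^2, ...) = lambda x, so lambda is an eigenvalue. On the boundary |lambda| = 175 the geometric series diverges, so no l^2 eigenvector exists, but these lambda lie in the approximate point spectrum. Hence sigma(T) is the closed disk of radius 175 and sigma_p(T) is the open disk.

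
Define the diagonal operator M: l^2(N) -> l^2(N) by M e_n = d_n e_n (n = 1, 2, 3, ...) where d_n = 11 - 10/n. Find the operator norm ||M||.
||M|| = 11

For a diagonal operator on l^2 with entries d_n, ||M|| = sup_n |d_n|. Here d_1 = 1, d_2 = 6, ..., and d_n = 11 - 10/n increases monotonically toward 11. All terms lie in [1, 11), so |d_n| = d_n and the supremum is the limit 11, which is not attained by any individual d_n. Hence ||M|| = 11.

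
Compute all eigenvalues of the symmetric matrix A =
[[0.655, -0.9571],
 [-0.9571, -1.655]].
sigma(A) ≈ {-2, 1}

A is real symmetric, so its spectrum consists of real eigenvalues. Expanding the characteristic polynomial of the displayed matrix gives
  det(λ I - A) = p(λ) = λ^2 + (1)λ + (-2).
Solving p(λ) = 0 yields eigenvalues ≈ -2, 1. (A is shown rounded to 4 decimals, so these recover the underlying integer eigenvalues to within that precision.)
Verification: the trace of A = -1 equals the sum of eigenvalues -1, and det(A) ≈ -2.0001 matches the eigenvalue product -2.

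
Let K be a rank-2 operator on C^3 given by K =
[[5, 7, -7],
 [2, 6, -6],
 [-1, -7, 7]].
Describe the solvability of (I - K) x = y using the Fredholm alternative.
(I - K) is invertible (det(I - K) = 27 ≠ 0), so for every y in C^3 the equation (I - K) x = y has a unique solution.

K has rank 2 and factors as K = U V^T = u1 v1^T + u2 v2^T with u1 = (2, 0, 1), v1 = (1, -1, 1), u2 = (-3, -2, 2), v2 = (-1, -3, 3) (multiplying out reproduces the displayed K). The nonzero eigenvalues of U V^T coincide with those of the 2 x 2 matrix G = V^T U = [[v1·u1, v1·u2], [v2·u1, v2·u2]] = [[3, 1], [1, 15]], and by the Sylvester determinant identity det(I_3 - U V^T) = det(I_2 - V^T U) = det([[-2, -1], [-1, -14]]) = (-2)(-14) - (-1)(-1) = 27. (Direct check: I - K =
[[-4, -7, 7],
 [-2, -5, 6],
 [1, 7, -6]]
has determinant 27.) The finite-dimensional Fredholm alternative says: either (I - K) is invertible, or ker(I - K) ≠ {0} and then range(I - K) = ker((I - K)^*)^⊥, with dim ker(I - K) = dim ker((I - K)^*). Since det(I - K) ≠ 0, 1 is not an eigenvalue of K and ker(I - K) = {0}, so we are in the first case: for every y there is a unique x = (I - K)^(-1) y. (Explicitly, by the Woodbury identity, (I - U V^T)^(-1) = I + U (I_2 - G)^(-1) V^T.)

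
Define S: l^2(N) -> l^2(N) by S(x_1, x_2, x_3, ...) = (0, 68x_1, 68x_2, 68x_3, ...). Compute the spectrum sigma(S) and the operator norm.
sigma(S) = closed disk {z in C : |z| ≤ 68}; ||S|| = 68

Note S = 68·U where U is the unit right shift (U x)_k = x_{k-1} (with x_0 := 0); so ||S|| = 68||U|| and sigma(S) = 68·sigma(U). ||S x||^2 = sum_{k≥1} |68x_k|^2 = 4624||x||^2, so ||S|| = 68 and sigma(S) ⊂ {|z| ≤ 68}. For any |lambda| < 68, the equation (S - lambda I) x = 0 forces x_1 = 0, then 68x_k = lambda x_{k+1} ⇒ x = 0, so S has no eigenvalues. But (S - lambda I) is not surjective for |lambda| < 68: solving (S - lambda I) x = e_1 would require x_n proportional to (lambda/68)^(-n), which is not in l^2. So every |lambda| < 68 lies in the residual spectrum. The boundary |lambda| = 68 is in the approximate point spectrum (the spectrum is closed). Hence sigma(S) is the closed disk of radius 68.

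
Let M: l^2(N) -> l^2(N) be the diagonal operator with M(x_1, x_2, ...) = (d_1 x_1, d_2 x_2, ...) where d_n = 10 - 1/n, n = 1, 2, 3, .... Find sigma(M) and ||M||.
sigma(M) = {10 - 1/n : n ≥ 1} ∪ {10}; ||M|| = 10

A bounded diagonal operator on l^2 with diagonal entries d_n has spectrum equal to the closure of {d_n : n ≥ 1}: every d_n is an eigenvalue (with eigenvector e_n), so {d_n} ⊂ sigma(M); the spectrum is closed, so its closure is too; and for lambda not in the closure, (M - lambda I) has bounded inverse (the diagonal entries 1/(d_n - lambda) are bounded). For our sequence d_n = 10 - 1/n, n = 1, 2, 3, ...:
  - {d_n} = {10 - 1/n : n ≥ 1}; the only limit point is 10
  - closure = {10 - 1/n : n ≥ 1} ∪ {10}
For the norm: a diagonal operator has ||M|| = sup_n |d_n|. Here d_n = 10 - 1/n increases monotonically from d_1 = 9 toward 10, with all terms in [9, 10); so sup_n |d_n| = 10 (the supremum is the limit, not attained). So ||M|| = 10.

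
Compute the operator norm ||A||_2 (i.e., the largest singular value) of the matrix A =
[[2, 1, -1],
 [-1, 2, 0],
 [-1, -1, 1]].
||A||_2 ≈ 2.9762 (= sqrt(largest eigenvalue of A^T A))

||A||_2 = sigma_max(A) = sqrt(lambda_max(A^T A)). Form the symmetric matrix M = A^T A =
[[6, 1, -3],
 [1, 6, -2],
 [-3, -2, 2]].
Its characteristic polynomial (trace, sum of principal 2x2 minors, determinant of M give the coefficients) is
  p(λ) = det(λ I - M) = λ^3 - 14λ^2 + 46λ - 4.
No integer candidate from the rational root theorem (±divisors of 4) is a root, so the roots are irrational. The cubic discriminant is Δ = 27424 > 0, so there are three distinct real roots. p(0) = -4 and p(1) = 29 have opposite signs, so a root lies in (0, 1); Newton's method refines it to λ ≈ 0.0894. p(5) = 1 and p(6) = -16 have opposite signs, so a root lies in (5, 6); Newton's method refines it to λ ≈ 5.0528. p(8) = -20 and p(9) = 5 have opposite signs, so a root lies in (8, 9); Newton's method refines it to λ ≈ 8.8578. Check (Vieta): the three roots sum to 14, matching tr M = 14.
So the eigenvalues of A^T A are ≈ 0.0894, 5.0528, 8.8578 (all ≥ 0, as they must be for A^T A). The largest is λ_max ≈ 8.8578, hence ||A||_2 = sqrt(λ_max) ≈ 2.9762.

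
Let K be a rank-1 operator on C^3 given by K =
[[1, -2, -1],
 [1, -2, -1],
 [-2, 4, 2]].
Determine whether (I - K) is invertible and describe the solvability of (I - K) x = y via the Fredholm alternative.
(I - K) is singular (det(I - K) = 0, i.e. 1 ∈ sigma(K)). (I - K) x = y is solvable iff y ⊥ ker((I - K)^*) = span{(1, -2, -1)}, i.e. iff y_1 - 2y_2 - y_3 = 0. When solvable, the solutions are x = y + c·(1, 1, -2), c arbitrary (ker(I - K) = span{(1, 1, -2)}, dimension 1).

K has rank 1, so it is an outer product K = u v^T: every row of K is a multiple of one row vector. Reading off the entries, u = (1, 1, -2) and v = (1, -2, -1) (row i of K equals u_i·v^T). A rank-one matrix u v^T satisfies K u = u (v·u) and kills the (2)-dimensional subspace v^⊥, so its characteristic polynomial is lambda^2 (lambda - v·u) with v·u = tr K = 1. Hence the eigenvalues of I - K are 1 (multiplicity 2) and 1 - (1) = 0, so det(I - K) = 0. (Direct check: I - K =
[[0, 2, 1],
 [-1, 3, 1],
 [2, -4, -1]]
has determinant 0.) So 1 is an eigenvalue of K and (I - K) is not invertible. The finite-dimensional Fredholm alternative says: either (I - K) is invertible, or ker(I - K) ≠ {0} and then range(I - K) = ker((I - K)^*)^⊥, with dim ker(I - K) = dim ker((I - K)^*). We are in the second case, so we need both kernels. Kernel of I - K: (I - K) u = u - u (v·u) = u - u = 0, so ker(I - K) = span{u} = span{(1, 1, -2)} (it is exactly 1-dimensional because rank(I - K) = 2). Kernel of the adjoint: K is real, so (I - K)^* = I - K^T = I - v u^T, and (I - v u^T) v = v - v (u·v) = 0; hence ker((I - K)^*) = span{v} = span{(1, -2, -1)}. Therefore (I - K) x = y is solvable iff <y, v> = 0, i.e. iff y_1 - 2y_2 - y_3 = 0. When this holds, K y = u (v·y) = 0, so (I - K) y = y and x = y is a particular solution; the full solution set is the line x = y + c·u = y + c·(1, 1, -2), c ∈ C.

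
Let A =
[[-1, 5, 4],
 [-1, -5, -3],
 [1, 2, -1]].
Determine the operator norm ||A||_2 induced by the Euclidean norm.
||A||_2 ≈ 8.7093 (= sqrt(largest eigenvalue of A^T A))

||A||_2 = sigma_max(A) = sqrt(lambda_max(A^T A)). Form the symmetric matrix M = A^T A =
[[3, 2, -2],
 [2, 54, 33],
 [-2, 33, 26]].
Its characteristic polynomial (trace, sum of principal 2x2 minors, determinant of M give the coefficients) is
  p(λ) = det(λ I - M) = λ^3 - 83λ^2 + 547λ - 361.
No integer candidate from the rational root theorem (±divisors of 361) is a root, so the roots are irrational. The cubic discriminant is Δ = 872418112 > 0, so there are three distinct real roots. p(0) = -361 and p(1) = 104 have opposite signs, so a root lies in (0, 1); Newton's method refines it to λ ≈ 0.743. p(6) = 149 and p(7) = -256 have opposite signs, so a root lies in (6, 7); Newton's method refines it to λ ≈ 6.4058. p(75) = -4336 and p(76) = 779 have opposite signs, so a root lies in (75, 76); Newton's method refines it to λ ≈ 75.8513. Check (Vieta): the three roots sum to 83, matching tr M = 83.
So the eigenvalues of A^T A are ≈ 0.743, 6.4058, 75.8513 (all ≥ 0, as they must be for A^T A). The largest is λ_max ≈ 75.8513, hence ||A||_2 = sqrt(λ_max) ≈ 8.7093.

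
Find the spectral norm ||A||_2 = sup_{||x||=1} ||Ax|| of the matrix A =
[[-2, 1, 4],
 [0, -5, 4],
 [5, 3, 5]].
||A||_2 ≈ 8.1122 (= sqrt(largest eigenvalue of A^T A))

||A||_2 = sigma_max(A) = sqrt(lambda_max(A^T A)). Form the symmetric matrix M = A^T A =
[[29, 13, 17],
 [13, 35, -1],
 [17, -1, 57]].
Its characteristic polynomial (trace, sum of principal 2x2 minors, determinant of M give the coefficients) is
  p(λ) = det(λ I - M) = λ^3 - 121λ^2 + 4204λ - 37636.
No integer candidate from the rational root theorem (±divisors of 37636) is a root, so the roots are irrational. The cubic discriminant is Δ = 1224315056 > 0, so there are three distinct real roots. p(13) = -1236 and p(14) = 248 have opposite signs, so a root lies in (13, 14); Newton's method refines it to λ ≈ 13.8251. p(41) = 248 and p(42) = -424 have opposite signs, so a root lies in (41, 42); Newton's method refines it to λ ≈ 41.3679. p(65) = -976 and p(66) = 248 have opposite signs, so a root lies in (65, 66); Newton's method refines it to λ ≈ 65.807. Check (Vieta): the three roots sum to 121, matching tr M = 121.
So the eigenvalues of A^T A are ≈ 13.8251, 41.3679, 65.807 (all ≥ 0, as they must be for A^T A). The largest is λ_max ≈ 65.807, hence ||A||_2 = sqrt(λ_max) ≈ 8.1122.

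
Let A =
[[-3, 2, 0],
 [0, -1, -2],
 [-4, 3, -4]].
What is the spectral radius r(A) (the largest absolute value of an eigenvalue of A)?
r(A) ≈ 4.4561

The eigenvalues of A are the roots of its characteristic polynomial. With M = A (coefficients from the trace, the sum of principal 2x2 minors, and det A):
  p(λ) = det(λ I - M) = λ^3 + 8λ^2 + 25λ + 14.
No integer candidate from the rational root theorem (±divisors of 14) is a root, so the roots are irrational. The cubic discriminant is Δ = -6064 < 0, so there is one real root and a complex-conjugate pair. p(-1) = -4 and p(0) = 14 have opposite signs, so a root lies in (-1, 0); Newton's method refines it to λ ≈ -0.7051. Dividing out (λ - (-0.7051)) leaves approximately λ^2 + 7.2949λ + 19.8567. For λ^2 + 7.2949λ + 19.8567 the discriminant is -26.2105. It is negative, so the remaining roots are the complex-conjugate pair λ ≈ -3.6475 ± 2.5598i. Their product equals the constant term, so |λ|^2 ≈ 19.8567 and |λ| ≈ 4.4561.
Thus the eigenvalues (to 4 decimals) are -0.7051 (modulus 0.7051); -3.6475 ± 2.5598i (modulus 4.4561). The spectral radius is the largest modulus: r(A) ≈ 4.4561. (Cross-check: r(A) ≤ ||A||_2 ≈ 7.0778; equality holds whenever A is normal, though it can also hold for some non-normal A.)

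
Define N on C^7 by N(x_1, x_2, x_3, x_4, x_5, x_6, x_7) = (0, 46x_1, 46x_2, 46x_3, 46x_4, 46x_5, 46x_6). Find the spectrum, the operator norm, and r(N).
sigma(N) = {0}; ||N|| = 46; r(N) = 0. (N is nilpotent with N^7 = 0.)

On C^7, N is a strictly lower-triangular matrix with 46 on the subdiagonal and zeros elsewhere, so its characteristic polynomial is lambda^7 and every eigenvalue is 0: sigma(N) = {0}. For the operator norm, N e_i = 46e_{i+1} for i = 1, ..., 6 and N e_7 = 0, so the singular values of N are 46 (with multiplicity 6) and 0; hence ||N|| = 46. The spectral radius r(N) = max|lambda| = 0. Note ||N|| > r(N) — characteristic of non-normal nilpotent operators. Indeed N^7 = 0.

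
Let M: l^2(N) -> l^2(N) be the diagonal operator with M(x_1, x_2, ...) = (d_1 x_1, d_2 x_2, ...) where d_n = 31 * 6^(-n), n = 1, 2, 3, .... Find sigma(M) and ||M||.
sigma(M) = {31 * 6^(-n) : n ≥ 1} ∪ {0}; ||M|| = 31/6

A bounded diagonal operator on l^2 with diagonal entries d_n has spectrum equal to the closure of {d_n : n ≥ 1}: every d_n is an eigenvalue (with eigenvector e_n), so {d_n} ⊂ sigma(M); the spectrum is closed, so its closure is too; and for lambda not in the closure, (M - lambda I) has bounded inverse (the diagonal entries 1/(d_n - lambda) are bounded). For our sequence d_n = 31 * 6^(-n), n = 1, 2, 3, ...:
  - {d_n} = {31 * 6^(-n) : n ≥ 1}; the only limit point is 0
  - closure = {31 * 6^(-n) : n ≥ 1} ∪ {0}
For the norm: a diagonal operator has ||M|| = sup_n |d_n|. Here d_n = 31 * 6^(-n) is positive and decreasing, so sup_n |d_n| = d_1 = 31/6. So ||M|| = 31/6.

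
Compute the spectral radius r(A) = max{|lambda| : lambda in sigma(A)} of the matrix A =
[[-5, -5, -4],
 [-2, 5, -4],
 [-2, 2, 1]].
r(A) ≈ 6.9358

The eigenvalues of A are the roots of its characteristic polynomial. With M = A (coefficients from the trace, the sum of principal 2x2 minors, and det A):
  p(λ) = det(λ I - M) = λ^3 - λ^2 - 35λ + 139.
No integer candidate from the rational root theorem (±divisors of 139) is a root, so the roots are irrational. The cubic discriminant is Δ = -260816 < 0, so there is one real root and a complex-conjugate pair. p(-7) = -8 and p(-6) = 97 have opposite signs, so a root lies in (-7, -6); Newton's method refines it to λ ≈ -6.9358. Dividing out (λ - (-6.9358)) leaves approximately λ^2 - 7.9358λ + 20.041. For λ^2 - 7.9358λ + 20.041 the discriminant is -17.1871. It is negative, so the remaining roots are the complex-conjugate pair λ ≈ 3.9679 ± 2.0729i. Their product equals the constant term, so |λ|^2 ≈ 20.041 and |λ| ≈ 4.4767.
Thus the eigenvalues (to 4 decimals) are -6.9358 (modulus 6.9358); 3.9679 ± 2.0729i (modulus 4.4767). The spectral radius is the largest modulus: r(A) ≈ 6.9358. (Cross-check: r(A) ≤ ||A||_2 ≈ 8.1415; equality holds whenever A is normal, though it can also hold for some non-normal A.)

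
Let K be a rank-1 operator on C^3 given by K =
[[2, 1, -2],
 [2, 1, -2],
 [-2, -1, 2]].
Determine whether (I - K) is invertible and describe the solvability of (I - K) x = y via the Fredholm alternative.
(I - K) is invertible (det(I - K) = -4 ≠ 0), so for every y in C^3 the equation (I - K) x = y has a unique solution.

K has rank 1, so it is an outer product K = u v^T: every row of K is a multiple of one row vector. Reading off the entries, u = (1, 1, -1) and v = (2, 1, -2) (row i of K equals u_i·v^T). A rank-one matrix u v^T satisfies K u = u (v·u) and kills the (2)-dimensional subspace v^⊥, so its characteristic polynomial is lambda^2 (lambda - v·u) with v·u = tr K = 5. Hence the eigenvalues of I - K are 1 (multiplicity 2) and 1 - (5) = -4, so det(I - K) = -4. (Direct check: I - K =
[[-1, -1, 2],
 [-2, 0, 2],
 [2, 1, -1]]
has determinant -4.) The finite-dimensional Fredholm alternative says: either (I - K) is invertible, or ker(I - K) ≠ {0} and then range(I - K) = ker((I - K)^*)^⊥, with dim ker(I - K) = dim ker((I - K)^*). Since det(I - K) ≠ 0, 1 is not an eigenvalue of K and ker(I - K) = {0}, so we are in the first case: for every y there is a unique x = (I - K)^(-1) y. Explicitly, by the Sherman–Morrison formula, (I - u v^T)^(-1) = I + u v^T/(1 - v·u), i.e. (I - K)^(-1) = I + K/(-4).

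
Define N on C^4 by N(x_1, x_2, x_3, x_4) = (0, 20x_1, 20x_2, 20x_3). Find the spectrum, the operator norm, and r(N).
sigma(N) = {0}; ||N|| = 20; r(N) = 0. (N is nilpotent with N^4 = 0.)

On C^4, N is a strictly lower-triangular matrix with 20 on the subdiagonal and zeros elsewhere, so its characteristic polynomial is lambda^4 and every eigenvalue is 0: sigma(N) = {0}. For the operator norm, N e_i = 20e_{i+1} for i = 1, ..., 3 and N e_4 = 0, so the singular values of N are 20 (with multiplicity 3) and 0; hence ||N|| = 20. The spectral radius r(N) = max|lambda| = 0. Note ||N|| > r(N) — characteristic of non-normal nilpotent operators. Indeed N^4 = 0.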